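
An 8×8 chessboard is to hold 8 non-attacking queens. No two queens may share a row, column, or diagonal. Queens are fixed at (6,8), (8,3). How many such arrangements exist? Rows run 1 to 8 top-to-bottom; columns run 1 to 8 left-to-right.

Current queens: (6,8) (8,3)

4

Branch on row 1: col 1 → 0; col 2 → 1; col 4 → 1; col 5 → 1; col 6 → 1; col 7 → 0.
Sum: 0 + 1 + 1 + 1 + 1 + 0 = 4.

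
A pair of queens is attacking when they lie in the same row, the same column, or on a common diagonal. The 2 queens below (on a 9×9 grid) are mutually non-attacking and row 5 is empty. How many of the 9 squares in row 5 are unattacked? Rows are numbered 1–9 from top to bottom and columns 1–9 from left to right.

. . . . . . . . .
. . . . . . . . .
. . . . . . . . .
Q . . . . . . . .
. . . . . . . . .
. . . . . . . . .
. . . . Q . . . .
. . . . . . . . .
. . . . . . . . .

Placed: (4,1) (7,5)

4

(4,1) attacks row 5 at column 1 and diagonals 2.
(7,5) attacks row 5 at column 5 and diagonals 3, 7.
Attacked columns: {1, 2, 3, 5, 7}. Safe: {4, 6, 8, 9}.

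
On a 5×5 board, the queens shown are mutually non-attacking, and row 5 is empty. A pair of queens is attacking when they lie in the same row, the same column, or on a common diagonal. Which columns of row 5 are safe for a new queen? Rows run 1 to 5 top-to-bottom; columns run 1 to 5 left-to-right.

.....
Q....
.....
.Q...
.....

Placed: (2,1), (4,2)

columns 5

(2,1) attacks row 5 at column 1 and diagonals 4.
(4,2) attacks row 5 at column 2 and diagonals 1, 3.
Attacked columns: {1, 2, 3, 4}. Safe: {5}.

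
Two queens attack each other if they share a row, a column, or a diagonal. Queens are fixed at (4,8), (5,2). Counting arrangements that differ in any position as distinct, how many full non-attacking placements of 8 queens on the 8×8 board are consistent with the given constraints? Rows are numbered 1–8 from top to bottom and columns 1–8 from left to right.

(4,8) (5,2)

Branch on row 1: col 1 → 1; col 3 → 0; col 4 → 2; col 7 → 0.
Sum: 1 + 0 + 2 + 0 = 3.

3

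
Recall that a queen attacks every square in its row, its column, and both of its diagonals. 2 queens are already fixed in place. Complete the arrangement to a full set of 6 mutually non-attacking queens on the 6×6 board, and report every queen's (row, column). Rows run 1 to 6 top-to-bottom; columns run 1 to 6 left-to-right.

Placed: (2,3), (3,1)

(1,5) (2,3) (3,1) (4,6) (5,4) (6,2)

Row 1: attacked by (2,3)→{2,3,4}; (3,1)→{1,3}. Safe: 5, 6. Place at column 5.
Row 4: attacked by (1,5)→{2,5}; (2,3)→{1,3,5}; (3,1)→{1,2}. Safe: 4, 6. Place at column 6.
Row 5: attacked by (1,5)→{1,5}; (2,3)→{3,6}; (3,1)→{1,3}; (4,6)→{5,6}. Safe: 2, 4. Place at column 4.
Row 6: attacked by (1,5)→{5}; (2,3)→{3}; (3,1)→{1,4}; (4,6)→{4,6}; (5,4)→{3,4,5}. Safe: 2. Place at column 2.
Columns [5, 3, 1, 6, 4, 2], r−c [-4, -1, 2, -2, 1, 4], r+c [6, 5, 4, 10, 9, 8] are all distinct, so no two queens attack.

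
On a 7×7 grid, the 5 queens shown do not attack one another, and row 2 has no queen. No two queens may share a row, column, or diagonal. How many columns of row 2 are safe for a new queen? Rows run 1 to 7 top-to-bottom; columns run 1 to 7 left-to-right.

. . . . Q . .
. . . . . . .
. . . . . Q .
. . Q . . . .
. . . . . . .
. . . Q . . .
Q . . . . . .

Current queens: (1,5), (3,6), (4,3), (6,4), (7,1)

1

(1,5) attacks row 2 at column 5 and diagonals 4, 6.
(3,6) attacks row 2 at column 6 and diagonals 5, 7.
(4,3) attacks row 2 at column 3 and diagonals 1, 5.
(6,4) attacks row 2 at column 4.
(7,1) attacks row 2 at column 1 and diagonals 6.
Attacked columns: {1, 3, 4, 5, 6, 7}. Safe: {2}.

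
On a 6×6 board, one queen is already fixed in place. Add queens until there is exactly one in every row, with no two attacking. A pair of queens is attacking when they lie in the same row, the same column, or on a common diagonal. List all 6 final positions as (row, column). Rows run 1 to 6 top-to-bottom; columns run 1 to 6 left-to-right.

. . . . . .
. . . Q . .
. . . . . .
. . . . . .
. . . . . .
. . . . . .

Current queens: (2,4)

(1,2) (2,4) (3,6) (4,1) (5,3) (6,5)

Row 1: attacked by (2,4)→{3,4,5}. Safe: 1, 2, 6. Place at column 2.
Row 3: attacked by (1,2)→{2,4}; (2,4)→{3,4,5}. Safe: 1, 6. Place at column 6.
Row 4: attacked by (1,2)→{2,5}; (2,4)→{2,4,6}; (3,6)→{5,6}. Safe: 1, 3. Place at column 1.
Row 5: attacked by (1,2)→{2,6}; (2,4)→{1,4}; (3,6)→{4,6}; (4,1)→{1,2}. Safe: 3, 5. Place at column 3.
Row 6: attacked by (1,2)→{2}; (2,4)→{4}; (3,6)→{3,6}; (4,1)→{1,3}; (5,3)→{2,3,4}. Safe: 5. Place at column 5.
Columns [2, 4, 6, 1, 3, 5], r−c [-1, -2, -3, 3, 2, 1], r+c [3, 6, 9, 5, 8, 11] are all distinct, so no two queens attack.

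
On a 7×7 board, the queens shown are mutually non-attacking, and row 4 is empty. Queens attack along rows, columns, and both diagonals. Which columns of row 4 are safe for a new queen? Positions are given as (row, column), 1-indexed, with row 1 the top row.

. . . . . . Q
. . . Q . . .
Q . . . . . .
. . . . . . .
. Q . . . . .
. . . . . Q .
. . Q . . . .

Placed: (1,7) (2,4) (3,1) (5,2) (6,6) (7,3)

columns 5

(1,7) attacks row 4 at column 7 and diagonals 4.
(2,4) attacks row 4 at column 4 and diagonals 2, 6.
(3,1) attacks row 4 at column 1 and diagonals 2.
(5,2) attacks row 4 at column 2 and diagonals 1, 3.
(6,6) attacks row 4 at column 6 and diagonals 4.
(7,3) attacks row 4 at column 3 and diagonals 6.
Attacked columns: {1, 2, 3, 4, 6, 7}. Safe: {5}.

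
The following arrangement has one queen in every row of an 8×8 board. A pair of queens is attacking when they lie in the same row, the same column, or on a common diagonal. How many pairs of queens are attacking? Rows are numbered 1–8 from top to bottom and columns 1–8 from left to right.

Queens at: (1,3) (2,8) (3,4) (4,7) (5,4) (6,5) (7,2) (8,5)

Same column: (3,4)–(5,4) (column 4); (6,5)–(8,5) (column 5).
Same diagonal: (4,7)–(6,5) (|4−6| = |7−5| = 2); (5,4)–(6,5) (|5−6| = |4−5| = 1); (5,4)–(7,2) (|5−7| = |4−2| = 2).
Total attacking pairs: 5.

5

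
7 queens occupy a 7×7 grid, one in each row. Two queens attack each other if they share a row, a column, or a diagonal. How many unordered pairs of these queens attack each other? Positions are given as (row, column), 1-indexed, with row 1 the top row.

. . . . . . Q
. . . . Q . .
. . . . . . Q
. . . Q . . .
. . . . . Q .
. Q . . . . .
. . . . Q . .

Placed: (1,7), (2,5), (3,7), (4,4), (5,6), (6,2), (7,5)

5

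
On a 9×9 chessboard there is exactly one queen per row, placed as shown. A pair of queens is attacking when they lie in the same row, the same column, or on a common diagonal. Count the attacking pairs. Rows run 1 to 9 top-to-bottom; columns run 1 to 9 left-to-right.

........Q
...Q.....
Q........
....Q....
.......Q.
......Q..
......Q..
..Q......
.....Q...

3

Same column: (6,7)–(7,7) (column 7).
Same diagonal: (4,5)–(6,7) (|4−6| = |5−7| = 2); (5,8)–(6,7) (|5−6| = |8−7| = 1).
Total attacking pairs: 3.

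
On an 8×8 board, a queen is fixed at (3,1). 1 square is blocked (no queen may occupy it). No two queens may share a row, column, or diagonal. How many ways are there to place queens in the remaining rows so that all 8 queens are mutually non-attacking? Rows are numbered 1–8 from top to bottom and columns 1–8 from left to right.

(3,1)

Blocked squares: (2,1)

16

Branch on row 1: col 2 → 1; col 4 → 4; col 5 → 4; col 6 → 4; col 7 → 1; col 8 → 2.
Sum: 1 + 4 + 4 + 4 + 1 + 2 = 16.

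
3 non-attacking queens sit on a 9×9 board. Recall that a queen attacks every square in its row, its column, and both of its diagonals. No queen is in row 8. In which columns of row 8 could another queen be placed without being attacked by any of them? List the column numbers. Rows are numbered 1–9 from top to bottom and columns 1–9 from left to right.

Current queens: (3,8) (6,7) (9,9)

columns 1, 2, 4, 6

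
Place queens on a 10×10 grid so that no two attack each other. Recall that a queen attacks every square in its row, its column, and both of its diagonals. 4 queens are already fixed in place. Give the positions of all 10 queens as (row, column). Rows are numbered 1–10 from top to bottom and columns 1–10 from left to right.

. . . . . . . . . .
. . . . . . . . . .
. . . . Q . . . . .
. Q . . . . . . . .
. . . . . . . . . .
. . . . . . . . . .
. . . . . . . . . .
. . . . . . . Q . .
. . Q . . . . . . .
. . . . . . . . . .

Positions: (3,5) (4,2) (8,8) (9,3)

(1,4) (2,9) (3,5) (4,2) (5,10) (6,1) (7,6) (8,8) (9,3) (10,7)

Row 1: attacked by (3,5)→{3,5,7}; (4,2)→{2,5}; (8,8)→{1,8}; (9,3)→{3}. Safe: 4, 6, 9, 10. Place at column 4.
Row 2: attacked by (1,4)→{3,4,5}; (3,5)→{4,5,6}; (4,2)→{2,4}; (8,8)→{2,8}; (9,3)→{3,10}. Safe: 1, 7, 9. Place at column 9.
Row 5: attacked by (1,4)→{4,8}; (2,9)→{6,9}; (3,5)→{3,5,7}; (4,2)→{1,2,3}; (8,8)→{5,8}; (9,3)→{3,7}. Safe: 10. Place at column 10.
Row 6: attacked by (1,4)→{4,9}; (2,9)→{5,9}; (3,5)→{2,5,8}; (4,2)→{2,4}; (5,10)→{9,10}; (8,8)→{6,8,10}; (9,3)→{3,6}. Safe: 1, 7. Place at column 1.
Row 7: attacked by (1,4)→{4,10}; (2,9)→{4,9}; (3,5)→{1,5,9}; (4,2)→{2,5}; (5,10)→{8,10}; (6,1)→{1,2}; (8,8)→{7,8,9}; (9,3)→{1,3,5}. Safe: 6. Place at column 6.
Row 10: attacked by (1,4)→{4}; (2,9)→{1,9}; (3,5)→{5}; (4,2)→{2,8}; (5,10)→{5,10}; (6,1)→{1,5}; (7,6)→{3,6,9}; (8,8)→{6,8,10}; (9,3)→{2,3,4}. Safe: 7. Place at column 7.
Columns [4, 9, 5, 2, 10, 1, 6, 8, 3, 7], r−c [-3, -7, -2, 2, -5, 5, 1, 0, 6, 3], r+c [5, 11, 8, 6, 15, 7, 13, 16, 12, 17] are all distinct, so no two queens attack.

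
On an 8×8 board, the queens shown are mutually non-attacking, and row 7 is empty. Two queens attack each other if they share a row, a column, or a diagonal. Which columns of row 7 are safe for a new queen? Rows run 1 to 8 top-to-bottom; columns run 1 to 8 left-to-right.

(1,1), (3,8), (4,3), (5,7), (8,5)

(1,1) attacks row 7 at column 1 and diagonals 7.
(3,8) attacks row 7 at column 8 and diagonals 4.
(4,3) attacks row 7 at column 3 and diagonals 6.
(5,7) attacks row 7 at column 7 and diagonals 5.
(8,5) attacks row 7 at column 5 and diagonals 4, 6.
Attacked columns: {1, 3, 4, 5, 6, 7, 8}. Safe: {2}.

columns 2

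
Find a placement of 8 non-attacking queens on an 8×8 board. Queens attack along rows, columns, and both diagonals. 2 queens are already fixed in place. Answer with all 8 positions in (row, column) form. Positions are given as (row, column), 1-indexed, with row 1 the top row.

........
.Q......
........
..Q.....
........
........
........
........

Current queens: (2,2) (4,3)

(1,7) (2,2) (3,6) (4,3) (5,1) (6,4) (7,8) (8,5)

Row 1: attacked by (2,2)→{1,2,3}; (4,3)→{3,6}. Safe: 4, 5, 7, 8. Place at column 7.
Row 3: attacked by (1,7)→{5,7}; (2,2)→{1,2,3}; (4,3)→{2,3,4}. Safe: 6, 8. Place at column 6.
Row 5: attacked by (1,7)→{3,7}; (2,2)→{2,5}; (3,6)→{4,6,8}; (4,3)→{2,3,4}. Safe: 1. Place at column 1.
Row 6: attacked by (1,7)→{2,7}; (2,2)→{2,6}; (3,6)→{3,6}; (4,3)→{1,3,5}; (5,1)→{1,2}. Safe: 4, 8. Place at column 4.
Row 7: attacked by (1,7)→{1,7}; (2,2)→{2,7}; (3,6)→{2,6}; (4,3)→{3,6}; (5,1)→{1,3}; (6,4)→{3,4,5}. Safe: 8. Place at column 8.
Row 8: attacked by (1,7)→{7}; (2,2)→{2,8}; (3,6)→{1,6}; (4,3)→{3,7}; (5,1)→{1,4}; (6,4)→{2,4,6}; (7,8)→{7,8}. Safe: 5. Place at column 5.
Columns [7, 2, 6, 3, 1, 4, 8, 5], r−c [-6, 0, -3, 1, 4, 2, -1, 3], r+c [8, 4, 9, 7, 6, 10, 15, 13] are all distinct, so no two queens attack.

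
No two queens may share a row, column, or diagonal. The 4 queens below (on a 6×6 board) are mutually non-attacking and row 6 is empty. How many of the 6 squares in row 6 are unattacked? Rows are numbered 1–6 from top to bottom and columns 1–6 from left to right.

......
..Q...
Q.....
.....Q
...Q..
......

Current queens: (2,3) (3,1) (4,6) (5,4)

(2,3) attacks row 6 at column 3.
(3,1) attacks row 6 at column 1 and diagonals 4.
(4,6) attacks row 6 at column 6 and diagonals 4.
(5,4) attacks row 6 at column 4 and diagonals 3, 5.
Attacked columns: {1, 3, 4, 5, 6}. Safe: {2}.

1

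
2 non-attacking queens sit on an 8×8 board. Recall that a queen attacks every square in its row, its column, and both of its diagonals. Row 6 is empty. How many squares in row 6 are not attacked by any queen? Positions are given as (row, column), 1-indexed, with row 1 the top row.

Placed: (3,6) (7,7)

4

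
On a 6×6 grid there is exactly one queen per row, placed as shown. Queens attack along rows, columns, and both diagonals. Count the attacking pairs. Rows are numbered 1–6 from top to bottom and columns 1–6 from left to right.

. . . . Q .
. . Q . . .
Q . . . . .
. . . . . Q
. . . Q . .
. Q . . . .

All columns are distinct and no two queens satisfy |Δrow| = |Δcol|, so no pair attacks.

0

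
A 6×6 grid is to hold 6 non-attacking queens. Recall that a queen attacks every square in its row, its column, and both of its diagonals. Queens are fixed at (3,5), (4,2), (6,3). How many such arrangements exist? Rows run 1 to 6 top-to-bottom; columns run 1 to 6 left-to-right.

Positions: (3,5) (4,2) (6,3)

Branch on row 1: col 1 → 0; col 4 → 1; col 6 → 0.
Sum: 0 + 1 + 0 = 1.

1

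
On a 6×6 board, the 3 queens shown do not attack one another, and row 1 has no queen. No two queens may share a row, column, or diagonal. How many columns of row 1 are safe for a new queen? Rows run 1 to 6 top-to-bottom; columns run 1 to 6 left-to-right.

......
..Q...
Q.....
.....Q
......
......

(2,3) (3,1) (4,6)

1

(2,3) attacks row 1 at column 3 and diagonals 2, 4.
(3,1) attacks row 1 at column 1 and diagonals 3.
(4,6) attacks row 1 at column 6 and diagonals 3.
Attacked columns: {1, 2, 3, 4, 6}. Safe: {5}.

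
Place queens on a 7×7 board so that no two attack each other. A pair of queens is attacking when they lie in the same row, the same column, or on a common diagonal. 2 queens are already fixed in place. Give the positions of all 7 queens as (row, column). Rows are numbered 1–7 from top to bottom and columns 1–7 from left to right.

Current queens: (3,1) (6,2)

Row 1: attacked by (3,1)→{1,3}; (6,2)→{2,7}. Safe: 4, 5, 6. Place at column 5.
Row 2: attacked by (1,5)→{4,5,6}; (3,1)→{1,2}; (6,2)→{2,6}. Safe: 3, 7. Place at column 3.
Row 4: attacked by (1,5)→{2,5}; (2,3)→{1,3,5}; (3,1)→{1,2}; (6,2)→{2,4}. Safe: 6, 7. Place at column 6.
Row 5: attacked by (1,5)→{1,5}; (2,3)→{3,6}; (3,1)→{1,3}; (4,6)→{5,6,7}; (6,2)→{1,2,3}. Safe: 4. Place at column 4.
Row 7: attacked by (1,5)→{5}; (2,3)→{3}; (3,1)→{1,5}; (4,6)→{3,6}; (5,4)→{2,4,6}; (6,2)→{1,2,3}. Safe: 7. Place at column 7.
Columns [5, 3, 1, 6, 4, 2, 7], r−c [-4, -1, 2, -2, 1, 4, 0], r+c [6, 5, 4, 10, 9, 8, 14] are all distinct, so no two queens attack.

(1,5) (2,3) (3,1) (4,6) (5,4) (6,2) (7,7)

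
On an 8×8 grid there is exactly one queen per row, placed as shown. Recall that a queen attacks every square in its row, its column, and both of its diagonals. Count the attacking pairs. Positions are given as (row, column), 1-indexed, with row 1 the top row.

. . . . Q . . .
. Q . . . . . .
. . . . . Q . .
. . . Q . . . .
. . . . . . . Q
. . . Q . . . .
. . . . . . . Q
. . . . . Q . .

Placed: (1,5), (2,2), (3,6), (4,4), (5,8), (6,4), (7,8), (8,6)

Same column: (3,6)–(8,6) (column 6); (4,4)–(6,4) (column 4); (5,8)–(7,8) (column 8).
Same diagonal: (2,2)–(4,4) (|2−4| = |2−4| = 2); (3,6)–(5,8) (|3−5| = |6−8| = 2); (6,4)–(8,6) (|6−8| = |4−6| = 2).
Total attacking pairs: 6.

6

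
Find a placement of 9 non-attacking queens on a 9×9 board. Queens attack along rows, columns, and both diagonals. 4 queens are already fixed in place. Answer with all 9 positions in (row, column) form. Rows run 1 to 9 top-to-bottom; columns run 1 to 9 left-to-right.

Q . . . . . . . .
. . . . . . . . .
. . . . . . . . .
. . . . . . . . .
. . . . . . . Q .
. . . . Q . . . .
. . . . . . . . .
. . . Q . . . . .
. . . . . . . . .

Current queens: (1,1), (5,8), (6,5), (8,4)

(1,1) (2,3) (3,7) (4,2) (5,8) (6,5) (7,9) (8,4) (9,6)

Row 2: attacked by (1,1)→{1,2}; (5,8)→{5,8}; (6,5)→{1,5,9}; (8,4)→{4}. Safe: 3, 6, 7. Place at column 3.
Row 3: attacked by (1,1)→{1,3}; (2,3)→{2,3,4}; (5,8)→{6,8}; (6,5)→{2,5,8}; (8,4)→{4,9}. Safe: 7. Place at column 7.
Row 4: attacked by (1,1)→{1,4}; (2,3)→{1,3,5}; (3,7)→{6,7,8}; (5,8)→{7,8,9}; (6,5)→{3,5,7}; (8,4)→{4,8}. Safe: 2. Place at column 2.
Row 7: attacked by (1,1)→{1,7}; (2,3)→{3,8}; (3,7)→{3,7}; (4,2)→{2,5}; (5,8)→{6,8}; (6,5)→{4,5,6}; (8,4)→{3,4,5}. Safe: 9. Place at column 9.
Row 9: attacked by (1,1)→{1,9}; (2,3)→{3}; (3,7)→{1,7}; (4,2)→{2,7}; (5,8)→{4,8}; (6,5)→{2,5,8}; (7,9)→{7,9}; (8,4)→{3,4,5}. Safe: 6. Place at column 6.
Columns [1, 3, 7, 2, 8, 5, 9, 4, 6], r−c [0, -1, -4, 2, -3, 1, -2, 4, 3], r+c [2, 5, 10, 6, 13, 11, 16, 12, 15] are all distinct, so no two queens attack.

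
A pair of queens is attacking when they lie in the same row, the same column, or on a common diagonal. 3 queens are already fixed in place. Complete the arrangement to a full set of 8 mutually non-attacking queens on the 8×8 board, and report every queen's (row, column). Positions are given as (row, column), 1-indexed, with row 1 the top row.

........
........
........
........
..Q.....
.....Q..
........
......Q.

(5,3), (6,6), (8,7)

(1,5) (2,8) (3,4) (4,1) (5,3) (6,6) (7,2) (8,7)

Row 1: attacked by (5,3)→{3,7}; (6,6)→{1,6}; (8,7)→{7}. Safe: 2, 4, 5, 8. Place at column 5.
Row 2: attacked by (1,5)→{4,5,6}; (5,3)→{3,6}; (6,6)→{2,6}; (8,7)→{1,7}. Safe: 8. Place at column 8.
Row 3: attacked by (1,5)→{3,5,7}; (2,8)→{7,8}; (5,3)→{1,3,5}; (6,6)→{3,6}; (8,7)→{2,7}. Safe: 4. Place at column 4.
Row 4: attacked by (1,5)→{2,5,8}; (2,8)→{6,8}; (3,4)→{3,4,5}; (5,3)→{2,3,4}; (6,6)→{4,6,8}; (8,7)→{3,7}. Safe: 1. Place at column 1.
Row 7: attacked by (1,5)→{5}; (2,8)→{3,8}; (3,4)→{4,8}; (4,1)→{1,4}; (5,3)→{1,3,5}; (6,6)→{5,6,7}; (8,7)→{6,7,8}. Safe: 2. Place at column 2.
Columns [5, 8, 4, 1, 3, 6, 2, 7], r−c [-4, -6, -1, 3, 2, 0, 5, 1], r+c [6, 10, 7, 5, 8, 12, 9, 15] are all distinct, so no two queens attack.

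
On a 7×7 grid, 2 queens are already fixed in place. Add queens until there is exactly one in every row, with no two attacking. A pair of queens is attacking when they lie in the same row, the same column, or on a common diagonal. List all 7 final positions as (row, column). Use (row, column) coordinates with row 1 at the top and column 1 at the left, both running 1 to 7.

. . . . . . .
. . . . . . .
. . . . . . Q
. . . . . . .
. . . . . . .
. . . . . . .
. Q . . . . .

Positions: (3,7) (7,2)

(1,6) (2,3) (3,7) (4,4) (5,1) (6,5) (7,2)

Row 1: attacked by (3,7)→{5,7}; (7,2)→{2}. Safe: 1, 3, 4, 6. Place at column 6.
Row 2: attacked by (1,6)→{5,6,7}; (3,7)→{6,7}; (7,2)→{2,7}. Safe: 1, 3, 4. Place at column 3.
Row 4: attacked by (1,6)→{3,6}; (2,3)→{1,3,5}; (3,7)→{6,7}; (7,2)→{2,5}. Safe: 4. Place at column 4.
Row 5: attacked by (1,6)→{2,6}; (2,3)→{3,6}; (3,7)→{5,7}; (4,4)→{3,4,5}; (7,2)→{2,4}. Safe: 1. Place at column 1.
Row 6: attacked by (1,6)→{1,6}; (2,3)→{3,7}; (3,7)→{4,7}; (4,4)→{2,4,6}; (5,1)→{1,2}; (7,2)→{1,2,3}. Safe: 5. Place at column 5.
Columns [6, 3, 7, 4, 1, 5, 2], r−c [-5, -1, -4, 0, 4, 1, 5], r+c [7, 5, 10, 8, 6, 11, 9] are all distinct, so no two queens attack.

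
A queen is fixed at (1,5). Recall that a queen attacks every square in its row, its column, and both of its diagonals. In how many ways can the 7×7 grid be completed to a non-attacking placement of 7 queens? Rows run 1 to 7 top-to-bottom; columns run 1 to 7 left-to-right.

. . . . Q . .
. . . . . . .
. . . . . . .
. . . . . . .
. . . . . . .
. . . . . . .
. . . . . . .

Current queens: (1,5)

Branch on row 2: col 1 → 2; col 2 → 1; col 3 → 1; col 7 → 2.
Sum: 2 + 1 + 1 + 2 = 6.

6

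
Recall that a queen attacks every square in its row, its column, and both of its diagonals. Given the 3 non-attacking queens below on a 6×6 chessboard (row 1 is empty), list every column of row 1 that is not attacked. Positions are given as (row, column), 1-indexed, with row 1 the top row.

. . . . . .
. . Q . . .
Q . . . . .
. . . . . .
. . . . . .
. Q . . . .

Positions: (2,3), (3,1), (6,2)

columns 5, 6

(2,3) attacks row 1 at column 3 and diagonals 2, 4.
(3,1) attacks row 1 at column 1 and diagonals 3.
(6,2) attacks row 1 at column 2.
Attacked columns: {1, 2, 3, 4}. Safe: {5, 6}.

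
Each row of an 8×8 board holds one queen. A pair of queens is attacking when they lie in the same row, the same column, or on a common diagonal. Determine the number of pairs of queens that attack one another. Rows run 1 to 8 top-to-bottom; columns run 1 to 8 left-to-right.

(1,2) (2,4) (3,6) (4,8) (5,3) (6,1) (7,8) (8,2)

Same column: (1,2)–(8,2) (column 2); (4,8)–(7,8) (column 8).
Same diagonal: (1,2)–(7,8) (|1−7| = |2−8| = 6).
Total attacking pairs: 3.

3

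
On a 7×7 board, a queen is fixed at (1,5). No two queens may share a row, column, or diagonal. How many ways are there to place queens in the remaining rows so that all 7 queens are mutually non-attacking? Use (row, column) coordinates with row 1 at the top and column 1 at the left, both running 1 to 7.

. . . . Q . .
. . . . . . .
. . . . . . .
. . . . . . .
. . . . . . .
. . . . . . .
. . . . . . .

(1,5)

6

Branch on row 2: col 1 → 2; col 2 → 1; col 3 → 1; col 7 → 2.
Sum: 2 + 1 + 1 + 2 = 6.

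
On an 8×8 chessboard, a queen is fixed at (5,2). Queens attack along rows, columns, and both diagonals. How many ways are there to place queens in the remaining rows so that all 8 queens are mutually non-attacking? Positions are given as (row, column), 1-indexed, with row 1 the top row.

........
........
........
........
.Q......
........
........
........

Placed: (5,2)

Branch on row 1: col 1 → 1; col 3 → 0; col 4 → 3; col 5 → 3; col 7 → 0; col 8 → 1.
Sum: 1 + 0 + 3 + 3 + 0 + 1 = 8.

8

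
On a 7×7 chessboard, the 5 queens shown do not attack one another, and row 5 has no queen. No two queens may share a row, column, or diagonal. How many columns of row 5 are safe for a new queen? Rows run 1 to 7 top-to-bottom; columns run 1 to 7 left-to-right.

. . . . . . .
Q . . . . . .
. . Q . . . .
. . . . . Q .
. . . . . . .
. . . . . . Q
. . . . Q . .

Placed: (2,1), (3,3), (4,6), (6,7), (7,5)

(2,1) attacks row 5 at column 1 and diagonals 4.
(3,3) attacks row 5 at column 3 and diagonals 1, 5.
(4,6) attacks row 5 at column 6 and diagonals 5, 7.
(6,7) attacks row 5 at column 7 and diagonals 6.
(7,5) attacks row 5 at column 5 and diagonals 3, 7.
Attacked columns: {1, 3, 4, 5, 6, 7}. Safe: {2}.

1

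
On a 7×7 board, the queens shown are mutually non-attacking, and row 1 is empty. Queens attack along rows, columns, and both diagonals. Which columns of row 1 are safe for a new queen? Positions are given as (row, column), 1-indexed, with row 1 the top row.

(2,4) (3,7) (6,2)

(2,4) attacks row 1 at column 4 and diagonals 3, 5.
(3,7) attacks row 1 at column 7 and diagonals 5.
(6,2) attacks row 1 at column 2 and diagonals 7.
Attacked columns: {2, 3, 4, 5, 7}. Safe: {1, 6}.

columns 1, 6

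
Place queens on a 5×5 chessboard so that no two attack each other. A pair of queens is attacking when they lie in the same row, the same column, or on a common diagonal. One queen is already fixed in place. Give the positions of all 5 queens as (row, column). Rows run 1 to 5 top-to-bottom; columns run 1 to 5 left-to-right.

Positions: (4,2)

Row 1: attacked by (4,2)→{2,5}. Safe: 1, 3, 4. Place at column 3.
Row 2: attacked by (1,3)→{2,3,4}; (4,2)→{2,4}. Safe: 1, 5. Place at column 1.
Row 3: attacked by (1,3)→{1,3,5}; (2,1)→{1,2}; (4,2)→{1,2,3}. Safe: 4. Place at column 4.
Row 5: attacked by (1,3)→{3}; (2,1)→{1,4}; (3,4)→{2,4}; (4,2)→{1,2,3}. Safe: 5. Place at column 5.
Columns [3, 1, 4, 2, 5], r−c [-2, 1, -1, 2, 0], r+c [4, 3, 7, 6, 10] are all distinct, so no two queens attack.

(1,3) (2,1) (3,4) (4,2) (5,5)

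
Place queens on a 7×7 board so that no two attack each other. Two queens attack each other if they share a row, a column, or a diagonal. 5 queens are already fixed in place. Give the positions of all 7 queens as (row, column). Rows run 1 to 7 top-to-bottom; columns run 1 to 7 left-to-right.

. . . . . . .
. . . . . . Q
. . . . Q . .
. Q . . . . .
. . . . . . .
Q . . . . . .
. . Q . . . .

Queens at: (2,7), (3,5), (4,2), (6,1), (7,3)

(1,4) (2,7) (3,5) (4,2) (5,6) (6,1) (7,3)

Row 1: attacked by (2,7)→{6,7}; (3,5)→{3,5,7}; (4,2)→{2,5}; (6,1)→{1,6}; (7,3)→{3}. Safe: 4. Place at column 4.
Row 5: attacked by (1,4)→{4}; (2,7)→{4,7}; (3,5)→{3,5,7}; (4,2)→{1,2,3}; (6,1)→{1,2}; (7,3)→{1,3,5}. Safe: 6. Place at column 6.
Columns [4, 7, 5, 2, 6, 1, 3], r−c [-3, -5, -2, 2, -1, 5, 4], r+c [5, 9, 8, 6, 11, 7, 10] are all distinct, so no two queens attack.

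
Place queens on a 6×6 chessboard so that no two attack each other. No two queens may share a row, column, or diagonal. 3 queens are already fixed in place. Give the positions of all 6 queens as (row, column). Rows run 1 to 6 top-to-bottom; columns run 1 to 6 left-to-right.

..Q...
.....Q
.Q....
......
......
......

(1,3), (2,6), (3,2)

(1,3) (2,6) (3,2) (4,5) (5,1) (6,4)

Row 4: attacked by (1,3)→{3,6}; (2,6)→{4,6}; (3,2)→{1,2,3}. Safe: 5. Place at column 5.
Row 5: attacked by (1,3)→{3}; (2,6)→{3,6}; (3,2)→{2,4}; (4,5)→{4,5,6}. Safe: 1. Place at column 1.
Row 6: attacked by (1,3)→{3}; (2,6)→{2,6}; (3,2)→{2,5}; (4,5)→{3,5}; (5,1)→{1,2}. Safe: 4. Place at column 4.
Columns [3, 6, 2, 5, 1, 4], r−c [-2, -4, 1, -1, 4, 2], r+c [4, 8, 5, 9, 6, 10] are all distinct, so no two queens attack.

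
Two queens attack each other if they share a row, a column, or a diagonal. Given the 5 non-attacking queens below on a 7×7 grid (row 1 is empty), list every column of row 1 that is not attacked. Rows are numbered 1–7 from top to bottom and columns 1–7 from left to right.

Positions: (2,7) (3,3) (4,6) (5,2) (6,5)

columns 4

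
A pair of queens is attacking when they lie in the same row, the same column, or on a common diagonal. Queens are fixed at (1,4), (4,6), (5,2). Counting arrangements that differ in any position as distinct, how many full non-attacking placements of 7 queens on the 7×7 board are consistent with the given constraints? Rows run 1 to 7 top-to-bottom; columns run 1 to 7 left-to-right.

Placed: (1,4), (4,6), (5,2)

2

Branch on row 2: col 1 → 1; col 7 → 1.
Sum: 1 + 1 = 2.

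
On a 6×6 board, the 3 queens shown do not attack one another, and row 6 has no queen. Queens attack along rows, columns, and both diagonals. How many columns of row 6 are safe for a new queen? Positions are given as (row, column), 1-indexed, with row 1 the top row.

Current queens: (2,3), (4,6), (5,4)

2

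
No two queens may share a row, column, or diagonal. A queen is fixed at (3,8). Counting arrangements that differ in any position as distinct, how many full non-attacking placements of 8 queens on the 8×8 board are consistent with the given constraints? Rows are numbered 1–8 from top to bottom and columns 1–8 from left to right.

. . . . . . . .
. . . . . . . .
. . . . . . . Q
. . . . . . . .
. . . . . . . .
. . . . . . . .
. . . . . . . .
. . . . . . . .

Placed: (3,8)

Branch on row 1: col 1 → 2; col 2 → 1; col 3 → 4; col 4 → 4; col 5 → 4; col 7 → 1.
Sum: 2 + 1 + 4 + 4 + 4 + 1 = 16.

16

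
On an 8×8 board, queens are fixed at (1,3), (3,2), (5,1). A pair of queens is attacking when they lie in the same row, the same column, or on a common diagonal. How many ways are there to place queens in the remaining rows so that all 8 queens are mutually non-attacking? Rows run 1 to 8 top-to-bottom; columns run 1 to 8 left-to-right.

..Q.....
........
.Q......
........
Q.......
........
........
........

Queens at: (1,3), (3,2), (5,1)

2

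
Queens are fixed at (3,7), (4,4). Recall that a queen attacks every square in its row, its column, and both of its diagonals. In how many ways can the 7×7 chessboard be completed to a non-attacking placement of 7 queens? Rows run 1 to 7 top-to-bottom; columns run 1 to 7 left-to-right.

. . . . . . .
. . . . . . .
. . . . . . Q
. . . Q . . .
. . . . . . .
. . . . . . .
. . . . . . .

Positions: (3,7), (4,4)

2

Branch on row 1: col 2 → 1; col 3 → 0; col 6 → 1.
Sum: 1 + 0 + 1 = 2.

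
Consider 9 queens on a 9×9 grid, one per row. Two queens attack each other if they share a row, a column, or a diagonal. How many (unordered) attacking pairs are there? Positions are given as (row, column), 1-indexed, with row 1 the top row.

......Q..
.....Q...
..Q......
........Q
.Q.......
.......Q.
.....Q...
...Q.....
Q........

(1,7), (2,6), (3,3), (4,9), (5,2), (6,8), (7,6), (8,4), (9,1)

Same column: (2,6)–(7,6) (column 6).
Same diagonal: (1,7)–(2,6) (|1−2| = |7−6| = 1); (4,9)–(7,6) (|4−7| = |9−6| = 3).
Total attacking pairs: 3.

3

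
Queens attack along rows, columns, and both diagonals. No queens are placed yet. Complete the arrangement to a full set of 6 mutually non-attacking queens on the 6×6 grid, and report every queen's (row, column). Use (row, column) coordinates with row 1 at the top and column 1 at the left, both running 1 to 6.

Row 1: Safe: 1, 2, 3, 4, 5, 6. Place at column 2.
Row 2: attacked by (1,2)→{1,2,3}. Safe: 4, 5, 6. Place at column 4.
Row 3: attacked by (1,2)→{2,4}; (2,4)→{3,4,5}. Safe: 1, 6. Place at column 6.
Row 4: attacked by (1,2)→{2,5}; (2,4)→{2,4,6}; (3,6)→{5,6}. Safe: 1, 3. Place at column 1.
Row 5: attacked by (1,2)→{2,6}; (2,4)→{1,4}; (3,6)→{4,6}; (4,1)→{1,2}. Safe: 3, 5. Place at column 3.
Row 6: attacked by (1,2)→{2}; (2,4)→{4}; (3,6)→{3,6}; (4,1)→{1,3}; (5,3)→{2,3,4}. Safe: 5. Place at column 5.
Columns [2, 4, 6, 1, 3, 5], r−c [-1, -2, -3, 3, 2, 1], r+c [3, 6, 9, 5, 8, 11] are all distinct, so no two queens attack.

(1,2) (2,4) (3,6) (4,1) (5,3) (6,5)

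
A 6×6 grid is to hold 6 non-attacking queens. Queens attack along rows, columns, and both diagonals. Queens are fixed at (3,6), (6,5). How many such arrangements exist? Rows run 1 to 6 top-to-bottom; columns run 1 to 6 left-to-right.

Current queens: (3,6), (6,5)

Branch on row 1: col 1 → 0; col 2 → 1; col 3 → 0.
Sum: 0 + 1 + 0 = 1.

1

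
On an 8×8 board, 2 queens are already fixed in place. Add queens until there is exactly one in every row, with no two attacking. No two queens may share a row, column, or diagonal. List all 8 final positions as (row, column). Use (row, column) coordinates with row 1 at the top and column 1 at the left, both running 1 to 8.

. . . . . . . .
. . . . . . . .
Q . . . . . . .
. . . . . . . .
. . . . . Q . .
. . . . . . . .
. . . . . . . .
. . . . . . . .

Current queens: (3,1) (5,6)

(1,8) (2,4) (3,1) (4,3) (5,6) (6,2) (7,7) (8,5)

Row 1: attacked by (3,1)→{1,3}; (5,6)→{2,6}. Safe: 4, 5, 7, 8. Place at column 8.
Row 2: attacked by (1,8)→{7,8}; (3,1)→{1,2}; (5,6)→{3,6}. Safe: 4, 5. Place at column 4.
Row 4: attacked by (1,8)→{5,8}; (2,4)→{2,4,6}; (3,1)→{1,2}; (5,6)→{5,6,7}. Safe: 3. Place at column 3.
Row 6: attacked by (1,8)→{3,8}; (2,4)→{4,8}; (3,1)→{1,4}; (4,3)→{1,3,5}; (5,6)→{5,6,7}. Safe: 2. Place at column 2.
Row 7: attacked by (1,8)→{2,8}; (2,4)→{4}; (3,1)→{1,5}; (4,3)→{3,6}; (5,6)→{4,6,8}; (6,2)→{1,2,3}. Safe: 7. Place at column 7.
Row 8: attacked by (1,8)→{1,8}; (2,4)→{4}; (3,1)→{1,6}; (4,3)→{3,7}; (5,6)→{3,6}; (6,2)→{2,4}; (7,7)→{6,7,8}. Safe: 5. Place at column 5.
Columns [8, 4, 1, 3, 6, 2, 7, 5], r−c [-7, -2, 2, 1, -1, 4, 0, 3], r+c [9, 6, 4, 7, 11, 8, 14, 13] are all distinct, so no two queens attack.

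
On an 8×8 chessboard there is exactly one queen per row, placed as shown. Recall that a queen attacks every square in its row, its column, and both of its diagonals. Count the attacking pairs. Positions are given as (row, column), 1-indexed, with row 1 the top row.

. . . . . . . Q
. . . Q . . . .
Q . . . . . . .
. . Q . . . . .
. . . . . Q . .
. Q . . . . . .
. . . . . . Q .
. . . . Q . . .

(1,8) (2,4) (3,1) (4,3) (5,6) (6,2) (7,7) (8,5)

0

All columns are distinct and no two queens satisfy |Δrow| = |Δcol|, so no pair attacks.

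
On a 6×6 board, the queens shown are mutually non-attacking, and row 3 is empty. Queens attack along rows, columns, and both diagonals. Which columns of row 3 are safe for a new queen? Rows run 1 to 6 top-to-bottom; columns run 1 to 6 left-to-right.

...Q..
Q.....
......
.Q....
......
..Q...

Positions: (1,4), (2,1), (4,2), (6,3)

(1,4) attacks row 3 at column 4 and diagonals 2, 6.
(2,1) attacks row 3 at column 1 and diagonals 2.
(4,2) attacks row 3 at column 2 and diagonals 1, 3.
(6,3) attacks row 3 at column 3 and diagonals 6.
Attacked columns: {1, 2, 3, 4, 6}. Safe: {5}.

columns 5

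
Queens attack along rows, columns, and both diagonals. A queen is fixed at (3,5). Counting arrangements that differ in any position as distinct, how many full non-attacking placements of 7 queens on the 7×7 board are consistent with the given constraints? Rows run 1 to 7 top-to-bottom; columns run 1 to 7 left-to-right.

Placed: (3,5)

6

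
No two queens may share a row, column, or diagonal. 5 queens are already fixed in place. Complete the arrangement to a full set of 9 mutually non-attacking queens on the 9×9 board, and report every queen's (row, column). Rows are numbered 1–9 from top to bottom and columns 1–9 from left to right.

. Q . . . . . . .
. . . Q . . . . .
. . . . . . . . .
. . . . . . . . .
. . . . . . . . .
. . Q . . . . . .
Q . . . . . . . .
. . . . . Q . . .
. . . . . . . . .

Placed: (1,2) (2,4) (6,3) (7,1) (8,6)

(1,2) (2,4) (3,9) (4,7) (5,5) (6,3) (7,1) (8,6) (9,8)

Row 3: attacked by (1,2)→{2,4}; (2,4)→{3,4,5}; (6,3)→{3,6}; (7,1)→{1,5}; (8,6)→{1,6}. Safe: 7, 8, 9. Place at column 9.
Row 4: attacked by (1,2)→{2,5}; (2,4)→{2,4,6}; (3,9)→{8,9}; (6,3)→{1,3,5}; (7,1)→{1,4}; (8,6)→{2,6}. Safe: 7. Place at column 7.
Row 5: attacked by (1,2)→{2,6}; (2,4)→{1,4,7}; (3,9)→{7,9}; (4,7)→{6,7,8}; (6,3)→{2,3,4}; (7,1)→{1,3}; (8,6)→{3,6,9}. Safe: 5. Place at column 5.
Row 9: attacked by (1,2)→{2}; (2,4)→{4}; (3,9)→{3,9}; (4,7)→{2,7}; (5,5)→{1,5,9}; (6,3)→{3,6}; (7,1)→{1,3}; (8,6)→{5,6,7}. Safe: 8. Place at column 8.
Columns [2, 4, 9, 7, 5, 3, 1, 6, 8], r−c [-1, -2, -6, -3, 0, 3, 6, 2, 1], r+c [3, 6, 12, 11, 10, 9, 8, 14, 17] are all distinct, so no two queens attack.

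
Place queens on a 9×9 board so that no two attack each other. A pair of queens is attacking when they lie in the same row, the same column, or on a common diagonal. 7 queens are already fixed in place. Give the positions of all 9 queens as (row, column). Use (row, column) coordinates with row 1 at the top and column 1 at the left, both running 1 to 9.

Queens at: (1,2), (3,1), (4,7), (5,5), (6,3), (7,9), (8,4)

(1,2) (2,6) (3,1) (4,7) (5,5) (6,3) (7,9) (8,4) (9,8)

Row 2: attacked by (1,2)→{1,2,3}; (3,1)→{1,2}; (4,7)→{5,7,9}; (5,5)→{2,5,8}; (6,3)→{3,7}; (7,9)→{4,9}; (8,4)→{4}. Safe: 6. Place at column 6.
Row 9: attacked by (1,2)→{2}; (2,6)→{6}; (3,1)→{1,7}; (4,7)→{2,7}; (5,5)→{1,5,9}; (6,3)→{3,6}; (7,9)→{7,9}; (8,4)→{3,4,5}. Safe: 8. Place at column 8.
Columns [2, 6, 1, 7, 5, 3, 9, 4, 8], r−c [-1, -4, 2, -3, 0, 3, -2, 4, 1], r+c [3, 8, 4, 11, 10, 9, 16, 12, 17] are all distinct, so no two queens attack.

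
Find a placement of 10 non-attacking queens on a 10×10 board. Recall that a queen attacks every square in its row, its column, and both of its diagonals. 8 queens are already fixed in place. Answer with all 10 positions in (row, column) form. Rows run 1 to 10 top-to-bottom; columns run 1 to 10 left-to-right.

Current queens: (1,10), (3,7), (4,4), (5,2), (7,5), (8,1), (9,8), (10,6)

Row 2: attacked by (1,10)→{9,10}; (3,7)→{6,7,8}; (4,4)→{2,4,6}; (5,2)→{2,5}; (7,5)→{5,10}; (8,1)→{1,7}; (9,8)→{1,8}; (10,6)→{6}. Safe: 3. Place at column 3.
Row 6: attacked by (1,10)→{5,10}; (2,3)→{3,7}; (3,7)→{4,7,10}; (4,4)→{2,4,6}; (5,2)→{1,2,3}; (7,5)→{4,5,6}; (8,1)→{1,3}; (9,8)→{5,8}; (10,6)→{2,6,10}. Safe: 9. Place at column 9.
Columns [10, 3, 7, 4, 2, 9, 5, 1, 8, 6], r−c [-9, -1, -4, 0, 3, -3, 2, 7, 1, 4], r+c [11, 5, 10, 8, 7, 15, 12, 9, 17, 16] are all distinct, so no two queens attack.

(1,10) (2,3) (3,7) (4,4) (5,2) (6,9) (7,5) (8,1) (9,8) (10,6)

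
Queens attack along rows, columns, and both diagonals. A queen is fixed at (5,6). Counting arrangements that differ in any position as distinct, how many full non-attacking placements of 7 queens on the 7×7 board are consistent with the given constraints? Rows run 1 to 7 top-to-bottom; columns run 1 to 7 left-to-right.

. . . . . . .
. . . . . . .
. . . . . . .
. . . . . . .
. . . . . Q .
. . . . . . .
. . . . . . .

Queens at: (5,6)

Branch on row 1: col 1 → 1; col 3 → 1; col 4 → 2; col 5 → 1; col 7 → 1.
Sum: 1 + 1 + 2 + 1 + 1 = 6.

6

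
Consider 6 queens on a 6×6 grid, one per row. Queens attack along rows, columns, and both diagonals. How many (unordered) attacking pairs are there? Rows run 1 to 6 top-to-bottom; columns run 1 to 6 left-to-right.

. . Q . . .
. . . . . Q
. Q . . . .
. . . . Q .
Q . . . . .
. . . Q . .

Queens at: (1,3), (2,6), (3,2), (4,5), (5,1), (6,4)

0

All columns are distinct and no two queens satisfy |Δrow| = |Δcol|, so no pair attacks.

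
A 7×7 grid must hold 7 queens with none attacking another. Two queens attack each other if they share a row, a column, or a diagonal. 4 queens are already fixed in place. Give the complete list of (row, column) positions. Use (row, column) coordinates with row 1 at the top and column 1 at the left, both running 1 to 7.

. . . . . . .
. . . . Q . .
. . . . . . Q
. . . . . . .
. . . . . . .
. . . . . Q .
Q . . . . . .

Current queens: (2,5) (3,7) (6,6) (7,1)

Row 1: attacked by (2,5)→{4,5,6}; (3,7)→{5,7}; (6,6)→{1,6}; (7,1)→{1,7}. Safe: 2, 3. Place at column 3.
Row 4: attacked by (1,3)→{3,6}; (2,5)→{3,5,7}; (3,7)→{6,7}; (6,6)→{4,6}; (7,1)→{1,4}. Safe: 2. Place at column 2.
Row 5: attacked by (1,3)→{3,7}; (2,5)→{2,5}; (3,7)→{5,7}; (4,2)→{1,2,3}; (6,6)→{5,6,7}; (7,1)→{1,3}. Safe: 4. Place at column 4.
Columns [3, 5, 7, 2, 4, 6, 1], r−c [-2, -3, -4, 2, 1, 0, 6], r+c [4, 7, 10, 6, 9, 12, 8] are all distinct, so no two queens attack.

(1,3) (2,5) (3,7) (4,2) (5,4) (6,6) (7,1)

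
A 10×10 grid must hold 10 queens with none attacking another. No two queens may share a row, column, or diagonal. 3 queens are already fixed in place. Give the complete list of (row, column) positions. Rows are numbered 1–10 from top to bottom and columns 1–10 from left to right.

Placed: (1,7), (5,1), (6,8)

Row 2: attacked by (1,7)→{6,7,8}; (5,1)→{1,4}; (6,8)→{4,8}. Safe: 2, 3, 5, 9, 10. Place at column 10.
Row 3: attacked by (1,7)→{5,7,9}; (2,10)→{9,10}; (5,1)→{1,3}; (6,8)→{5,8}. Safe: 2, 4, 6. Place at column 6.
Row 4: attacked by (1,7)→{4,7,10}; (2,10)→{8,10}; (3,6)→{5,6,7}; (5,1)→{1,2}; (6,8)→{6,8,10}. Safe: 3, 9. Place at column 3.
Row 7: attacked by (1,7)→{1,7}; (2,10)→{5,10}; (3,6)→{2,6,10}; (4,3)→{3,6}; (5,1)→{1,3}; (6,8)→{7,8,9}. Safe: 4. Place at column 4.
Row 8: attacked by (1,7)→{7}; (2,10)→{4,10}; (3,6)→{1,6}; (4,3)→{3,7}; (5,1)→{1,4}; (6,8)→{6,8,10}; (7,4)→{3,4,5}. Safe: 2, 9. Place at column 2.
Row 9: attacked by (1,7)→{7}; (2,10)→{3,10}; (3,6)→{6}; (4,3)→{3,8}; (5,1)→{1,5}; (6,8)→{5,8}; (7,4)→{2,4,6}; (8,2)→{1,2,3}. Safe: 9. Place at column 9.
Row 10: attacked by (1,7)→{7}; (2,10)→{2,10}; (3,6)→{6}; (4,3)→{3,9}; (5,1)→{1,6}; (6,8)→{4,8}; (7,4)→{1,4,7}; (8,2)→{2,4}; (9,9)→{8,9,10}. Safe: 5. Place at column 5.
Columns [7, 10, 6, 3, 1, 8, 4, 2, 9, 5], r−c [-6, -8, -3, 1, 4, -2, 3, 6, 0, 5], r+c [8, 12, 9, 7, 6, 14, 11, 10, 18, 15] are all distinct, so no two queens attack.

(1,7) (2,10) (3,6) (4,3) (5,1) (6,8) (7,4) (8,2) (9,9) (10,5)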